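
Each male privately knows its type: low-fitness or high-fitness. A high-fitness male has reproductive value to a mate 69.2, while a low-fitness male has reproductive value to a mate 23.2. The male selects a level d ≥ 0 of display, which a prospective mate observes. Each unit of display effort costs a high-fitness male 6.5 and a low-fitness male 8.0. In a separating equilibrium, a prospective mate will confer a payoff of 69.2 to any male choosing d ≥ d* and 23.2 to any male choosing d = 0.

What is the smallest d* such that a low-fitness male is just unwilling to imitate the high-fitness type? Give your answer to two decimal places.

A low-fitness male choosing d = 0 receives 23.2.
Imitating at d* instead would pay 69.2 at cost 8.0·d*, netting 69.2 − 8.0·d*.
Indifference: 23.2 = 69.2 − 8.0·d*, so d* = (69.2 − 23.2) / 8.0 = 5.75.
At d* the low-fitness type's incentive constraint just binds; the high-fitness type strictly prefers d* since its per-unit cost is lower.

5.75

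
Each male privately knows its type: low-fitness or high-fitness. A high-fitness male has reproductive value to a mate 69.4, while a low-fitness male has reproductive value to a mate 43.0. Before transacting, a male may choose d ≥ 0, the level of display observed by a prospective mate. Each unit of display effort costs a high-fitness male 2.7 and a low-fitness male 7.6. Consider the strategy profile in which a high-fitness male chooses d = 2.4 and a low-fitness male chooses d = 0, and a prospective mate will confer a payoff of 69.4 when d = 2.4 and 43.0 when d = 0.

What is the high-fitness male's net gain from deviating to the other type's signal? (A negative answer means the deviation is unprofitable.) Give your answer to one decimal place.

Playing d = 2.4 the high-fitness male receives 69.4 − 2.7 × 2.4 = 62.92.
Deviating to d = 0 yields 43.0 instead.
Gain from deviating: 43.0 − 62.92 = -19.92, i.e. -19.9 to one decimal place.
The gain is negative, so the high-fitness type's incentive-compatibility constraint is satisfied.

-19.9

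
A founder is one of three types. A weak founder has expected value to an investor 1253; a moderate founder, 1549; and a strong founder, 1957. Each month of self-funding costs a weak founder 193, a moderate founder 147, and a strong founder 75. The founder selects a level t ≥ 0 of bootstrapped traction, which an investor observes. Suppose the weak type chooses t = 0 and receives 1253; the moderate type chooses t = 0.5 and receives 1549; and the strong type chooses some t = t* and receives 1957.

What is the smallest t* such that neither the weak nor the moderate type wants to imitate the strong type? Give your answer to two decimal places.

Weak type (on-path payoff 1253) won't mimic when 1253 ≥ 1957 − 193·t*, i.e. t* ≥ 3.65.
Moderate type (on-path payoff 1549 − 147×0.5 = 1475.5) won't mimic when 1475.5 ≥ 1957 − 147·t*, i.e. t* ≥ 3.28.
Both must hold, so t* = max(3.65, 3.28) = 3.65. The weak type's constraint binds.

3.65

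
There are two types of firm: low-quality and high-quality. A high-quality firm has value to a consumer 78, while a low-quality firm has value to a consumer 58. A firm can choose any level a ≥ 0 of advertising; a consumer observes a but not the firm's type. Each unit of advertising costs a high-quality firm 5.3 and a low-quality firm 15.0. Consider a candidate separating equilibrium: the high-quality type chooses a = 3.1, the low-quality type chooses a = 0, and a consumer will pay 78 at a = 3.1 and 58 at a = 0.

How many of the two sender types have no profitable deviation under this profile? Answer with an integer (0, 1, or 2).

Low-quality type: stay at 0 → 58; mimic → 78 − 15.0 × 3.1 = 31.5. IC holds (58 ≥ 31.5).
High-quality type: signal → 78 − 5.3 × 3.1 = 61.57; deviate to 0 → 58. IC holds (61.57 ≥ 58).
2 of 2 constraints hold, so this is a separating equilibrium.

2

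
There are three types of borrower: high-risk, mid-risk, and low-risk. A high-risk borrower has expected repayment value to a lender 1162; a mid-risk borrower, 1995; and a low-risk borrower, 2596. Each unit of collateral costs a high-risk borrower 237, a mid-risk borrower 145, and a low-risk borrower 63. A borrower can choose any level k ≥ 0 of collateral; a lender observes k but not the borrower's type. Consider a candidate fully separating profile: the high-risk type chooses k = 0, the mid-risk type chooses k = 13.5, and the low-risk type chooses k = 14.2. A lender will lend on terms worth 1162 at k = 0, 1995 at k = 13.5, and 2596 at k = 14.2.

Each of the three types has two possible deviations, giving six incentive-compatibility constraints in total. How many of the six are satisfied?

4

Low-risk (own payoff 2596 − 63×14.2 = 1701.4): to k=0 gives 1162 → no gain ✓; to k=13.5 gives 1995 − 63×13.5 = 1144.5 → no gain ✓.
High-risk (own payoff 1162): to k=13.5 gives 1995 − 237×13.5 = -1204.5 → no gain ✓; to k=14.2 gives 2596 − 237×14.2 = -769.4 → no gain ✓.
Mid-risk (own payoff 1995 − 145×13.5 = 37.5): to k=0 gives 1162 → profitable ✗; to k=14.2 gives 2596 − 145×14.2 = 537 → profitable ✗.
4 of the 6 constraints hold; not an equilibrium.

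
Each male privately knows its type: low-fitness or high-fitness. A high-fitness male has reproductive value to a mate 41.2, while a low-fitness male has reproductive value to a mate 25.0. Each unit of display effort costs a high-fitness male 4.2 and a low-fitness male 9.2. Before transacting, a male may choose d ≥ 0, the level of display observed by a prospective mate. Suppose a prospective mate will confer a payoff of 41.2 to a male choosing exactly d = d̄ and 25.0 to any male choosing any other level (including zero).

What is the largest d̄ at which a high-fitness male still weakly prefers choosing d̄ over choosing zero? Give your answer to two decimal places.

3.86

Choosing d̄ yields the high-fitness type 41.2 − 4.2·d̄; choosing zero yields 25.0.
The high-fitness type is indifferent at 41.2 − 4.2·d̄ = 25.0, i.e. d̄ = (41.2 − 25.0) / 4.2 ≈ 3.86.
For any d̄ above 3.86 the high-fitness type would rather pool at zero, so separation collapses.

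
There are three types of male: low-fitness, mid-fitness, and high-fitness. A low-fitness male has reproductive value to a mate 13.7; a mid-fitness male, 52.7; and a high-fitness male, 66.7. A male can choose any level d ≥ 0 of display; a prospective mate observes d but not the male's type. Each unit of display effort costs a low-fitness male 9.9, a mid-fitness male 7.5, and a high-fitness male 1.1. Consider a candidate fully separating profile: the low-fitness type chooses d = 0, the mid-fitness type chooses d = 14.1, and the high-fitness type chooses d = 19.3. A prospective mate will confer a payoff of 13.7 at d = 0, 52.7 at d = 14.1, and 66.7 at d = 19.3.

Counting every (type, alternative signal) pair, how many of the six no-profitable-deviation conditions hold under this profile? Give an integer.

5

Mid-fitness (own payoff 52.7 − 7.5×14.1 = -53.05): to d=0 gives 13.7 → profitable ✗; to d=19.3 gives 66.7 − 7.5×19.3 = -78.05 → no gain ✓.
Low-fitness (own payoff 13.7): to d=14.1 gives 52.7 − 9.9×14.1 = -86.89 → no gain ✓; to d=19.3 gives 66.7 − 9.9×19.3 = -124.37 → no gain ✓.
High-fitness (own payoff 66.7 − 1.1×19.3 = 45.47): to d=0 gives 13.7 → no gain ✓; to d=14.1 gives 52.7 − 1.1×14.1 = 37.19 → no gain ✓.
5 of the 6 constraints hold; not an equilibrium.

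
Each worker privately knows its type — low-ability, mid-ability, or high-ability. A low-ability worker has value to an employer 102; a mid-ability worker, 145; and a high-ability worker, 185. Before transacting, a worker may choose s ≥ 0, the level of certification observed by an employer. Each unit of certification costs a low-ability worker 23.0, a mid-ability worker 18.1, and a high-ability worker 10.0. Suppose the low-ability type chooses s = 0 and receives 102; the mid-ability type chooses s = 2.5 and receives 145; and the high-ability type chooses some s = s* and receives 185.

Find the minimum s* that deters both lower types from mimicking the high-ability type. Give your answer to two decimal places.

4.71

Mid-ability type (on-path payoff 145 − 18.1×2.5 = 99.75) won't mimic when 99.75 ≥ 185 − 18.1·s*, i.e. s* ≥ 4.71.
Low-ability type (on-path payoff 102) won't mimic when 102 ≥ 185 − 23.0·s*, i.e. s* ≥ 3.61.
Both must hold, so s* = max(3.61, 4.71) = 4.71. The mid-ability type's constraint binds.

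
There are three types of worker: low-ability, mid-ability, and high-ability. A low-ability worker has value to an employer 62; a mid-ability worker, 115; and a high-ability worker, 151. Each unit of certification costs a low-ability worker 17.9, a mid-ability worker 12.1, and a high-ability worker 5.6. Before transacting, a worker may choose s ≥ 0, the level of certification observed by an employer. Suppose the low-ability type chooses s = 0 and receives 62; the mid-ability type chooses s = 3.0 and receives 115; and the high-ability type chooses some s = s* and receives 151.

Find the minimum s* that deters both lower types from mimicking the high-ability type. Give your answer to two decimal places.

5.98

Low-ability type (on-path payoff 62) won't mimic when 62 ≥ 151 − 17.9·s*, i.e. s* ≥ 4.97.
Mid-ability type (on-path payoff 115 − 12.1×3.0 = 78.7) won't mimic when 78.7 ≥ 151 − 12.1·s*, i.e. s* ≥ 5.98.
Both must hold, so s* = max(4.97, 5.98) = 5.98. The mid-ability type's constraint binds.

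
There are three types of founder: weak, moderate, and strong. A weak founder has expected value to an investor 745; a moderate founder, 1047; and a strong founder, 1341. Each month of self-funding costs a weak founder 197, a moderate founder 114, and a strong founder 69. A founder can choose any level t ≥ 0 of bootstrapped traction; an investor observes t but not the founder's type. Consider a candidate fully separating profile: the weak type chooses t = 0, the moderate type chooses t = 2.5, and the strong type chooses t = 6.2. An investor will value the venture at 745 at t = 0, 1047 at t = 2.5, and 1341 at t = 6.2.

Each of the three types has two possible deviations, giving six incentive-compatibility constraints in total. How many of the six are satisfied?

Moderate (own payoff 1047 − 114×2.5 = 762): to t=0 gives 745 → no gain ✓; to t=6.2 gives 1341 − 114×6.2 = 634.2 → no gain ✓.
Strong (own payoff 1341 − 69×6.2 = 913.2): to t=0 gives 745 → no gain ✓; to t=2.5 gives 1047 − 69×2.5 = 874.5 → no gain ✓.
Weak (own payoff 745): to t=2.5 gives 1047 − 197×2.5 = 554.5 → no gain ✓; to t=6.2 gives 1341 − 197×6.2 = 119.6 → no gain ✓.
6 of the 6 constraints hold; this profile is a separating equilibrium.

6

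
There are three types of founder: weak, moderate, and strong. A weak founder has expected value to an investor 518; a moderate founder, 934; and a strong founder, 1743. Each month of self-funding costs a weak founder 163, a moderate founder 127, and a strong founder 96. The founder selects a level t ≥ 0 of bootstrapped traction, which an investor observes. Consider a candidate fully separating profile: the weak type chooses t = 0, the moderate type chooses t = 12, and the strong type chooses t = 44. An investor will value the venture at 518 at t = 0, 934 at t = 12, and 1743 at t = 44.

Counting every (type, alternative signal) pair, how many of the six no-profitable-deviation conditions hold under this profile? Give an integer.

Strong (own payoff 1743 − 96×44 = -2481): to t=0 gives 518 → profitable ✗; to t=12 gives 934 − 96×12 = -218 → profitable ✗.
Weak (own payoff 518): to t=12 gives 934 − 163×12 = -1022 → no gain ✓; to t=44 gives 1743 − 163×44 = -5429 → no gain ✓.
Moderate (own payoff 934 − 127×12 = -590): to t=0 gives 518 → profitable ✗; to t=44 gives 1743 − 127×44 = -3845 → no gain ✓.
3 of the 6 constraints hold; not an equilibrium.

3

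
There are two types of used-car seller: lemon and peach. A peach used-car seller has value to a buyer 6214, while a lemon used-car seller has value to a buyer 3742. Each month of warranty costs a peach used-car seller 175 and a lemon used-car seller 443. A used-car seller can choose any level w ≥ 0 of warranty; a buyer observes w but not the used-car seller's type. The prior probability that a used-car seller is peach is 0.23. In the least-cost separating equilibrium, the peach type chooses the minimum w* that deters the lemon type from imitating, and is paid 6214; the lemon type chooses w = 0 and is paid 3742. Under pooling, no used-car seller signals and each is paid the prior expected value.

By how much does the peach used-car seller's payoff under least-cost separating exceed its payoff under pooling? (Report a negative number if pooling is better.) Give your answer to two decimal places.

Least-cost separating signal: w* solves 3742 = 6214 − 443·w*, so w* = (6214 − 3742)/443 ≈ 5.5801.
Peach type's separating payoff: 6214 − 175 × w* = 6214 − 175 × (6214 − 3742)/443 = 6214 − 432600/443 ≈ 5237.4763.
Pooling payoff: 0.23 × 6214 + 0.77 × 3742 = 4310.56.
Difference: 5237.4763 − 4310.56 = 926.9163, i.e. 926.92 to two decimal places.
The peach type prefers to separate.

926.92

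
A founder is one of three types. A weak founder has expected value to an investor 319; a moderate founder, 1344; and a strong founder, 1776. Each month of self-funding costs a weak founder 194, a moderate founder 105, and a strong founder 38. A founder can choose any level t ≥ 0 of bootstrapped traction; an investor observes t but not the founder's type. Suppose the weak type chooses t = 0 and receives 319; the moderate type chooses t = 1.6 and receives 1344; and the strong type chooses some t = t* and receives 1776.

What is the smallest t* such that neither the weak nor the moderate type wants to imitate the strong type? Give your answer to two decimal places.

Weak type (on-path payoff 319) won't mimic when 319 ≥ 1776 − 194·t*, i.e. t* ≥ 7.51.
Moderate type (on-path payoff 1344 − 105×1.6 = 1176) won't mimic when 1176 ≥ 1776 − 105·t*, i.e. t* ≥ 5.71.
Both must hold, so t* = max(7.51, 5.71) = 7.51. The weak type's constraint binds.

7.51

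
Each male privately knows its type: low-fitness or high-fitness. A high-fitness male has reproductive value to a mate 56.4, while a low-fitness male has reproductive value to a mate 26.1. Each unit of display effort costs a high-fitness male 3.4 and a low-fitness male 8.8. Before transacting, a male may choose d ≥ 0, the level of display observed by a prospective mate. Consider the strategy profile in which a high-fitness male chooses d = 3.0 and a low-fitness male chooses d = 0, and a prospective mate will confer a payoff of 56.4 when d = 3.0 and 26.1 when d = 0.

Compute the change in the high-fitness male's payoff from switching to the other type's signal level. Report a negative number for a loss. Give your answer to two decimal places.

-20.10

Playing d = 3.0 the high-fitness male receives 56.4 − 3.4 × 3.0 = 46.2.
Deviating to d = 0 yields 26.1 instead.
Gain from deviating: 26.1 − 46.2 = -20.10.
The gain is negative, so the high-fitness type's incentive-compatibility constraint is satisfied.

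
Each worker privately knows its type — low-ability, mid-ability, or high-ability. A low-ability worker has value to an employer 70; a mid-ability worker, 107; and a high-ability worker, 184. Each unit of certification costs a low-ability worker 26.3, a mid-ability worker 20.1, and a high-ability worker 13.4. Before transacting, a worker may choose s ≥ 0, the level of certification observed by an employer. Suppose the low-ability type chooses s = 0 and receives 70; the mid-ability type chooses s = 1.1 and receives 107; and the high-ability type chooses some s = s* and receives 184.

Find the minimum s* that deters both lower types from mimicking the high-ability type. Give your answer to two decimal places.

4.93

Mid-ability type (on-path payoff 107 − 20.1×1.1 = 84.89) won't mimic when 84.89 ≥ 184 − 20.1·s*, i.e. s* ≥ 4.93.
Low-ability type (on-path payoff 70) won't mimic when 70 ≥ 184 − 26.3·s*, i.e. s* ≥ 4.33.
Both must hold, so s* = max(4.33, 4.93) = 4.93. The mid-ability type's constraint binds.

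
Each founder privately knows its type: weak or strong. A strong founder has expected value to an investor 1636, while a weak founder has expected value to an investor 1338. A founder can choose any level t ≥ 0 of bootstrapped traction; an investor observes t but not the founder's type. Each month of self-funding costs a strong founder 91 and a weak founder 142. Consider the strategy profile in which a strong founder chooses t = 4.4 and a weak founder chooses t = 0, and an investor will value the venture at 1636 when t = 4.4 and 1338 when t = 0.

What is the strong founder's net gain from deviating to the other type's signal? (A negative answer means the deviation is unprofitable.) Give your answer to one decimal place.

Playing t = 4.4 the strong founder receives 1636 − 91 × 4.4 = 1235.6.
Deviating to t = 0 yields 1338 instead.
Gain from deviating: 1338 − 1235.6 = 102.4.
The gain is positive, so the strong type's incentive-compatibility constraint is violated — this profile is not a separating equilibrium.

102.4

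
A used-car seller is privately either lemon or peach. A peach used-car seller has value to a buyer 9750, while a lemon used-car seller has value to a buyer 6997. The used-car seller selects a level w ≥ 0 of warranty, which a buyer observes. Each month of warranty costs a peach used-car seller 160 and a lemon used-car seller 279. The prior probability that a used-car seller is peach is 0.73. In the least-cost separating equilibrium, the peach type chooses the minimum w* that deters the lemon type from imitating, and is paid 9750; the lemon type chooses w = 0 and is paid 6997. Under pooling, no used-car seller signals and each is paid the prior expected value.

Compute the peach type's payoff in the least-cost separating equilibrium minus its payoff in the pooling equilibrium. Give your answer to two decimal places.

-835.47

Least-cost separating signal: w* solves 6997 = 9750 − 279·w*, so w* = (9750 − 6997)/279 ≈ 9.8674.
Peach type's separating payoff: 9750 − 160 × w* = 9750 − 160 × (9750 − 6997)/279 = 9750 − 440480/279 ≈ 8171.2186.
Pooling payoff: 0.73 × 9750 + 0.27 × 6997 = 9006.69.
Difference: 8171.2186 − 9006.69 = -835.4714, i.e. -835.47 to two decimal places.
The peach type would prefer the pooling outcome.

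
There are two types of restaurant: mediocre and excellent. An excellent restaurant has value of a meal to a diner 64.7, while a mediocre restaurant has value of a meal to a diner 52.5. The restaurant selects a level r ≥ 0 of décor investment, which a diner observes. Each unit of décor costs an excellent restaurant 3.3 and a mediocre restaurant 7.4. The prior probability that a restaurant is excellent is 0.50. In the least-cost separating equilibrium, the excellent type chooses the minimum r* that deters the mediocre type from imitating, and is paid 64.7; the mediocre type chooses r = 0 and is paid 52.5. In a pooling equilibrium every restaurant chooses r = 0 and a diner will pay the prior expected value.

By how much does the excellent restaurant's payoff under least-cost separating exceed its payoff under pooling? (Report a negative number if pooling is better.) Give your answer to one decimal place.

0.7

Least-cost separating signal: r* solves 52.5 = 64.7 − 7.4·r*, so r* = (64.7 − 52.5)/7.4 ≈ 1.6486.
Excellent type's separating payoff: 64.7 − 3.3 × r* = 64.7 − 3.3 × (64.7 − 52.5)/7.4 = 64.7 − 40.26/7.4 ≈ 59.259.
Pooling payoff: 0.50 × 64.7 + 0.50 × 52.5 = 58.6.
Difference: 59.259 − 58.6 = 0.659, i.e. 0.7 to one decimal place.
The excellent type prefers to separate.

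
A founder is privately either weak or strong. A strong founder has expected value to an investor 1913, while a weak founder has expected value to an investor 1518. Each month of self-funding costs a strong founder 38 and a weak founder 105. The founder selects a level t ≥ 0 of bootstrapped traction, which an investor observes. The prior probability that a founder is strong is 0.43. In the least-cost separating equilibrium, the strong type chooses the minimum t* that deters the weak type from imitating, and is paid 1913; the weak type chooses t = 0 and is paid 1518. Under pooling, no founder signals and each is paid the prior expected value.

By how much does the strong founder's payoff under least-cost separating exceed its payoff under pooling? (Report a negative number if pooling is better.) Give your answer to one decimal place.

Least-cost separating signal: t* solves 1518 = 1913 − 105·t*, so t* = (1913 − 1518)/105 ≈ 3.7619.
Strong type's separating payoff: 1913 − 38 × t* = 1913 − 38 × (1913 − 1518)/105 = 1913 − 15010/105 ≈ 1770.048.
Pooling payoff: 0.43 × 1913 + 0.57 × 1518 = 1687.85.
Difference: 1770.048 − 1687.85 = 82.198, i.e. 82.2 to one decimal place.
The strong type prefers to separate.

82.2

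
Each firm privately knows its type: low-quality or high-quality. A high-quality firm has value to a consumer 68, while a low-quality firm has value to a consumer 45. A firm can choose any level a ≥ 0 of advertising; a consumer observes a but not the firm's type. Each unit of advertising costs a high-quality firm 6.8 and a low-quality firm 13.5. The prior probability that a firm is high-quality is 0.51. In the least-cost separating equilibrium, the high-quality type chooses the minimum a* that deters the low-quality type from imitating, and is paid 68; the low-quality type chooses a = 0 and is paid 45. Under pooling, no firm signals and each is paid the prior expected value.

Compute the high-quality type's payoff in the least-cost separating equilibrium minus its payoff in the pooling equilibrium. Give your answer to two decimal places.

-0.32

Least-cost separating signal: a* solves 45 = 68 − 13.5·a*, so a* = (68 − 45)/13.5 ≈ 1.7037.
High-quality type's separating payoff: 68 − 6.8 × a* = 68 − 6.8 × (68 − 45)/13.5 = 68 − 156.4/13.5 ≈ 56.4148.
Pooling payoff: 0.51 × 68 + 0.49 × 45 = 56.73.
Difference: 56.4148 − 56.73 = -0.3152, i.e. -0.32 to two decimal places.
The high-quality type would prefer the pooling outcome.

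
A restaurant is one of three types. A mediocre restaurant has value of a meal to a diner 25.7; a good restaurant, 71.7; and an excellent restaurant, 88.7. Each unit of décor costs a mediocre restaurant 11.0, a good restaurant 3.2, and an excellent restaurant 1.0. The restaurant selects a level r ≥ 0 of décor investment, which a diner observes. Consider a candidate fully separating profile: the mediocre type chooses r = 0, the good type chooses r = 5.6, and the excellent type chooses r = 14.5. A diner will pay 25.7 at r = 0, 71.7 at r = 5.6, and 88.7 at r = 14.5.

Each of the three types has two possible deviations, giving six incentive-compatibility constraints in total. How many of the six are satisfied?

6

Mediocre (own payoff 25.7): to r=5.6 gives 71.7 − 11.0×5.6 = 10.1 → no gain ✓; to r=14.5 gives 88.7 − 11.0×14.5 = -70.8 → no gain ✓.
Excellent (own payoff 88.7 − 1.0×14.5 = 74.2): to r=0 gives 25.7 → no gain ✓; to r=5.6 gives 71.7 − 1.0×5.6 = 66.1 → no gain ✓.
Good (own payoff 71.7 − 3.2×5.6 = 53.78): to r=0 gives 25.7 → no gain ✓; to r=14.5 gives 88.7 − 3.2×14.5 = 42.3 → no gain ✓.
6 of the 6 constraints hold; this profile is a separating equilibrium.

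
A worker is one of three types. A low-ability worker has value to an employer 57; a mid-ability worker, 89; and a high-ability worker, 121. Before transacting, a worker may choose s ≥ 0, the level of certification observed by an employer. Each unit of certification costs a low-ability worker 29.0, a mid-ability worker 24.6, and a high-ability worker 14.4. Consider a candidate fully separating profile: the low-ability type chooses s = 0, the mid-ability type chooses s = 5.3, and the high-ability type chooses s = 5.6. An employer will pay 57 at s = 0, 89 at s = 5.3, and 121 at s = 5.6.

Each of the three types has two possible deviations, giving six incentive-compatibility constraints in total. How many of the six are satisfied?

High-ability (own payoff 121 − 14.4×5.6 = 40.36): to s=0 gives 57 → profitable ✗; to s=5.3 gives 89 − 14.4×5.3 = 12.68 → no gain ✓.
Low-ability (own payoff 57): to s=5.3 gives 89 − 29.0×5.3 = -64.7 → no gain ✓; to s=5.6 gives 121 − 29.0×5.6 = -41.4 → no gain ✓.
Mid-ability (own payoff 89 − 24.6×5.3 = -41.38): to s=0 gives 57 → profitable ✗; to s=5.6 gives 121 − 24.6×5.6 = -16.76 → profitable ✗.
3 of the 6 constraints hold; not an equilibrium.

3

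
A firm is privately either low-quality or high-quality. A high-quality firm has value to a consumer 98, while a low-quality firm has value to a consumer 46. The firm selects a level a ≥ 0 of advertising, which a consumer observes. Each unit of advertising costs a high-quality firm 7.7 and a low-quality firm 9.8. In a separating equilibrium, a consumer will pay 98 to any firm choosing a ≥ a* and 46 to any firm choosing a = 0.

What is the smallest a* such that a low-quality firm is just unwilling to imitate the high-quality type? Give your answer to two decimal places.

5.31

A low-quality firm choosing a = 0 receives 46.
Imitating at a* instead would pay 98 at cost 9.8·a*, netting 98 − 9.8·a*.
Indifference: 46 = 98 − 9.8·a*, so a* = (98 − 46) / 9.8 ≈ 5.31.
This is the low-quality type's binding incentive-compatibility constraint; any a ≥ 5.31 sustains separation on that side.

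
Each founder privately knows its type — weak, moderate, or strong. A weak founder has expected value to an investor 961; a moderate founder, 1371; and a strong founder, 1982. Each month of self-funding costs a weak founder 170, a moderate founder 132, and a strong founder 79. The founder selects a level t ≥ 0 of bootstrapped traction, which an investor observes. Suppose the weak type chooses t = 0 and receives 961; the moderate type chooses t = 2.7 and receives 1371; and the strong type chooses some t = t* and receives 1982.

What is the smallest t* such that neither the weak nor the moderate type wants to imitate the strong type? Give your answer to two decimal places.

Weak type (on-path payoff 961) won't mimic when 961 ≥ 1982 − 170·t*, i.e. t* ≥ 6.01.
Moderate type (on-path payoff 1371 − 132×2.7 = 1014.6) won't mimic when 1014.6 ≥ 1982 − 132·t*, i.e. t* ≥ 7.33.
Both must hold, so t* = max(6.01, 7.33) = 7.33. The moderate type's constraint binds.

7.33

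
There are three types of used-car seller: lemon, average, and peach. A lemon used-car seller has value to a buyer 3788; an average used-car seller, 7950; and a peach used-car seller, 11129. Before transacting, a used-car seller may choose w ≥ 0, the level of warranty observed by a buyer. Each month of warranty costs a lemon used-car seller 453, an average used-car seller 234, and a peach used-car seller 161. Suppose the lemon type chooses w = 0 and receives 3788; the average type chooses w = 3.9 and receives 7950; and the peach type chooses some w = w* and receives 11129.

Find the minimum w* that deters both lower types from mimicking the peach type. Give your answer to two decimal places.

17.49

Lemon type (on-path payoff 3788) won't mimic when 3788 ≥ 11129 − 453·w*, i.e. w* ≥ 16.21.
Average type (on-path payoff 7950 − 234×3.9 = 7037.4) won't mimic when 7037.4 ≥ 11129 − 234·w*, i.e. w* ≥ 17.49.
Both must hold, so w* = max(16.21, 17.49) = 17.49. The average type's constraint binds.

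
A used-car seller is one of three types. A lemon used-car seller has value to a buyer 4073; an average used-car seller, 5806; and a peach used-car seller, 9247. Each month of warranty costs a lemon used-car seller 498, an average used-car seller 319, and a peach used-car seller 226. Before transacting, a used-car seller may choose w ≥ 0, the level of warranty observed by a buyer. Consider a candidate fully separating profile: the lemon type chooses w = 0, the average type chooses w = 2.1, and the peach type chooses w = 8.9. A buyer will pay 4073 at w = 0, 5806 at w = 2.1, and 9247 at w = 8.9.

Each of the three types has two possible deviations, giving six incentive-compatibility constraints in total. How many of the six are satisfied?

Average (own payoff 5806 − 319×2.1 = 5136.1): to w=0 gives 4073 → no gain ✓; to w=8.9 gives 9247 − 319×8.9 = 6407.9 → profitable ✗.
Lemon (own payoff 4073): to w=2.1 gives 5806 − 498×2.1 = 4760.2 → profitable ✗; to w=8.9 gives 9247 − 498×8.9 = 4814.8 → profitable ✗.
Peach (own payoff 9247 − 226×8.9 = 7235.6): to w=0 gives 4073 → no gain ✓; to w=2.1 gives 5806 − 226×2.1 = 5331.4 → no gain ✓.
3 of the 6 constraints hold; not an equilibrium.

3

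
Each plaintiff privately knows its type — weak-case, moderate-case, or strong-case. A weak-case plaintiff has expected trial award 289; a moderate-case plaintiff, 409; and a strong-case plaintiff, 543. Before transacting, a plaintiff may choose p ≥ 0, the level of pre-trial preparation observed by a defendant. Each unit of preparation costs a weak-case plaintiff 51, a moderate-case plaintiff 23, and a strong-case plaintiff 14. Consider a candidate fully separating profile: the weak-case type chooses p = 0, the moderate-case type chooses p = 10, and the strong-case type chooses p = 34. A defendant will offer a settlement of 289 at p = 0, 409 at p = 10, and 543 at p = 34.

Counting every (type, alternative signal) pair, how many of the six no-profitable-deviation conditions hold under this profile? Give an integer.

Strong-case (own payoff 543 − 14×34 = 67): to p=0 gives 289 → profitable ✗; to p=10 gives 409 − 14×10 = 269 → profitable ✗.
Moderate-case (own payoff 409 − 23×10 = 179): to p=0 gives 289 → profitable ✗; to p=34 gives 543 − 23×34 = -239 → no gain ✓.
Weak-case (own payoff 289): to p=10 gives 409 − 51×10 = -101 → no gain ✓; to p=34 gives 543 − 51×34 = -1191 → no gain ✓.
3 of the 6 constraints hold; not an equilibrium.

3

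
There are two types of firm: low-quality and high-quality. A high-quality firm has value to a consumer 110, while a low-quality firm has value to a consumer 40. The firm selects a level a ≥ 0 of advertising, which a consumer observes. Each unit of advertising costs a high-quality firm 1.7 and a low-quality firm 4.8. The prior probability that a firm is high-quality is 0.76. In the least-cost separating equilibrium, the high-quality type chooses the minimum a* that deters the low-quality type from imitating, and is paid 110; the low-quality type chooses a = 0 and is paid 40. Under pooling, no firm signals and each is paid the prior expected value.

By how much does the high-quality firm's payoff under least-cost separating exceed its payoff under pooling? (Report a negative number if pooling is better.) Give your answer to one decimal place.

-8.0

Least-cost separating signal: a* solves 40 = 110 − 4.8·a*, so a* = (110 − 40)/4.8 ≈ 14.5833.
High-quality type's separating payoff: 110 − 1.7 × a* = 110 − 1.7 × (110 − 40)/4.8 = 110 − 119/4.8 ≈ 85.208.
Pooling payoff: 0.76 × 110 + 0.24 × 40 = 93.2.
Difference: 85.208 − 93.2 = -7.992, i.e. -8.0 to one decimal place.
The high-quality type would prefer the pooling outcome.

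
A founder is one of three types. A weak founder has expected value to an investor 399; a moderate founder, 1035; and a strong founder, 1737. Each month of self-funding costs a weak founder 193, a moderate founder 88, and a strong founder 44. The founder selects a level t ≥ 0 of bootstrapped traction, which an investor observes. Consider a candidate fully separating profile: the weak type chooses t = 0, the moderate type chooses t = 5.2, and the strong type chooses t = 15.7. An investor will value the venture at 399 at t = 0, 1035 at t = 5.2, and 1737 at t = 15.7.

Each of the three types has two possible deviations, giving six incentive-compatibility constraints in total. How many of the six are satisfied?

6

Moderate (own payoff 1035 − 88×5.2 = 577.4): to t=0 gives 399 → no gain ✓; to t=15.7 gives 1737 − 88×15.7 = 355.4 → no gain ✓.
Weak (own payoff 399): to t=5.2 gives 1035 − 193×5.2 = 31.4 → no gain ✓; to t=15.7 gives 1737 − 193×15.7 = -1293.1 → no gain ✓.
Strong (own payoff 1737 − 44×15.7 = 1046.2): to t=0 gives 399 → no gain ✓; to t=5.2 gives 1035 − 44×5.2 = 806.2 → no gain ✓.
6 of the 6 constraints hold; this profile is a separating equilibrium.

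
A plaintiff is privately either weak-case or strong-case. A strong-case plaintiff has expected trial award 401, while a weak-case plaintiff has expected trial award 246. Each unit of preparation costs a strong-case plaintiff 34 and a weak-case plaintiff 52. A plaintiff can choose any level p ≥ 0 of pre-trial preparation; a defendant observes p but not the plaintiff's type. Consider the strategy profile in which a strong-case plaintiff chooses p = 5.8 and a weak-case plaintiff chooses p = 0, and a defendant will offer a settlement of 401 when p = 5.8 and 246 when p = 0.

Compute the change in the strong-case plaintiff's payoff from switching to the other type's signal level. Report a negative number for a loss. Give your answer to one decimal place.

42.2

Playing p = 5.8 the strong-case plaintiff receives 401 − 34 × 5.8 = 203.8.
Deviating to p = 0 yields 246 instead.
Gain from deviating: 246 − 203.8 = 42.2.
The gain is positive, so the strong-case type's incentive-compatibility constraint is violated — this profile is not a separating equilibrium.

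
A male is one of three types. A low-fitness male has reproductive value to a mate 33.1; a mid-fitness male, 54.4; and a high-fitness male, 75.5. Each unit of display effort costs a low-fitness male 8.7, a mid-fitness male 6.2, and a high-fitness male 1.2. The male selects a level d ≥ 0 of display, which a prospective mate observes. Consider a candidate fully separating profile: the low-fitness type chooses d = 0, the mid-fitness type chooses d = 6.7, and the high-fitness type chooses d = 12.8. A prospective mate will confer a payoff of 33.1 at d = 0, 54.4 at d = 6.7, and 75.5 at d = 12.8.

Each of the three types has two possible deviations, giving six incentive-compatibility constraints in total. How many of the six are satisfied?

Low-fitness (own payoff 33.1): to d=6.7 gives 54.4 − 8.7×6.7 = -3.89 → no gain ✓; to d=12.8 gives 75.5 − 8.7×12.8 = -35.86 → no gain ✓.
High-fitness (own payoff 75.5 − 1.2×12.8 = 60.14): to d=0 gives 33.1 → no gain ✓; to d=6.7 gives 54.4 − 1.2×6.7 = 46.36 → no gain ✓.
Mid-fitness (own payoff 54.4 − 6.2×6.7 = 12.86): to d=0 gives 33.1 → profitable ✗; to d=12.8 gives 75.5 − 6.2×12.8 = -3.86 → no gain ✓.
5 of the 6 constraints hold; not an equilibrium.

5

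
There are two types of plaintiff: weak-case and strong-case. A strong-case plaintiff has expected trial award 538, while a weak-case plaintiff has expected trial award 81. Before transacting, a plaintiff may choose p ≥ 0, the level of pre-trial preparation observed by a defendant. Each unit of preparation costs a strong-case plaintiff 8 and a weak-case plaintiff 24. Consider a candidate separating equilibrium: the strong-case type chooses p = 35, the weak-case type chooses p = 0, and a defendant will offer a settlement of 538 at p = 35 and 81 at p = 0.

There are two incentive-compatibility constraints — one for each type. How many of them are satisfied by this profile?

Weak-case type: stay at 0 → 81; mimic → 538 − 24 × 35 = -302. IC holds (81 ≥ -302).
Strong-case type: signal → 538 − 8 × 35 = 258; deviate to 0 → 81. IC holds (258 ≥ 81).
2 of 2 constraints hold, so this is a separating equilibrium.

2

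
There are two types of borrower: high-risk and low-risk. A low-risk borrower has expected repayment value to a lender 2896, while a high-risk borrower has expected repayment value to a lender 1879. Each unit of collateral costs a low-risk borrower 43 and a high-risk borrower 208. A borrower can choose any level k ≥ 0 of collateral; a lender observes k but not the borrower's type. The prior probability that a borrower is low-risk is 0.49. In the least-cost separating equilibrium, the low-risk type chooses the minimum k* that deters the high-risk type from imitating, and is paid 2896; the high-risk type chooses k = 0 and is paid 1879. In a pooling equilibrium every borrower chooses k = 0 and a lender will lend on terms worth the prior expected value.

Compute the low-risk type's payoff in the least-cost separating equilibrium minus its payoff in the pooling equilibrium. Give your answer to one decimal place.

Least-cost separating signal: k* solves 1879 = 2896 − 208·k*, so k* = (2896 − 1879)/208 ≈ 4.8894.
Low-risk type's separating payoff: 2896 − 43 × k* = 2896 − 43 × (2896 − 1879)/208 = 2896 − 43731/208 ≈ 2685.755.
Pooling payoff: 0.49 × 2896 + 0.51 × 1879 = 2377.33.
Difference: 2685.755 − 2377.33 = 308.425, i.e. 308.4 to one decimal place.
The low-risk type prefers to separate.

308.4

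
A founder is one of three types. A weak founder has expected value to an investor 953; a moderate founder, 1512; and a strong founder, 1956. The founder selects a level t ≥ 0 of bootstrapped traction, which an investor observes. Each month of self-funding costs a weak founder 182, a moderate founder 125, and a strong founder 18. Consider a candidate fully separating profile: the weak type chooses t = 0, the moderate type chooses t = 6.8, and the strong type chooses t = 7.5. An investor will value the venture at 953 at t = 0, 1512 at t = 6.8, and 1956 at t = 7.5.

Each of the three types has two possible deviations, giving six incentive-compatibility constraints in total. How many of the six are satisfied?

Weak (own payoff 953): to t=6.8 gives 1512 − 182×6.8 = 274.4 → no gain ✓; to t=7.5 gives 1956 − 182×7.5 = 591 → no gain ✓.
Moderate (own payoff 1512 − 125×6.8 = 662): to t=0 gives 953 → profitable ✗; to t=7.5 gives 1956 − 125×7.5 = 1018.5 → profitable ✗.
Strong (own payoff 1956 − 18×7.5 = 1821): to t=0 gives 953 → no gain ✓; to t=6.8 gives 1512 − 18×6.8 = 1389.6 → no gain ✓.
4 of the 6 constraints hold; not an equilibrium.

4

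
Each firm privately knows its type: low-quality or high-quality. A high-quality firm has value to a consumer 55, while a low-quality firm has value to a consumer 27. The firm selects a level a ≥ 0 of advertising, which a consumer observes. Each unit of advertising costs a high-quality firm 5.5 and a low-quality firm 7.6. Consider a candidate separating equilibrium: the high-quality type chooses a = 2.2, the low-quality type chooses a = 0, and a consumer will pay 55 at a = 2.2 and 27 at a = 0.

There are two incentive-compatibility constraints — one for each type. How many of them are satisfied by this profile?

1

Low-quality type: stay at 0 → 27; mimic → 55 − 7.6 × 2.2 = 38.28. IC fails (27 < 38.28).
High-quality type: signal → 55 − 5.5 × 2.2 = 42.9; deviate to 0 → 27. IC holds (42.9 ≥ 27).
1 of 2 constraints hold, so this profile is not an equilibrium.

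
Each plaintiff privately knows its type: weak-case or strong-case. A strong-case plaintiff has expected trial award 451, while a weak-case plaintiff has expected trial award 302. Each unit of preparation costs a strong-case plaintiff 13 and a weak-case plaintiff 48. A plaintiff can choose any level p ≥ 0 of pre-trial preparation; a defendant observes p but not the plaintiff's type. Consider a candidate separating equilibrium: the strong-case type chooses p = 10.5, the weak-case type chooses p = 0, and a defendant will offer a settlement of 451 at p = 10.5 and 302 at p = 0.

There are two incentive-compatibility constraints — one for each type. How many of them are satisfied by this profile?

Weak-case type: stay at 0 → 302; mimic → 451 − 48 × 10.5 = -53. IC holds (302 ≥ -53).
Strong-case type: signal → 451 − 13 × 10.5 = 314.5; deviate to 0 → 302. IC holds (314.5 ≥ 302).
2 of 2 constraints hold, so this is a separating equilibrium.

2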